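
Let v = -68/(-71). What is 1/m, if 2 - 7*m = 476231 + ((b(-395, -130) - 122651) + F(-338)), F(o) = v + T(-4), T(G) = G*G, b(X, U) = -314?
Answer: -497/25082948 ≈ -1.9814e-5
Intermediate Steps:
T(G) = G**2
v = 68/71 (v = -68*(-1/71) = 68/71 ≈ 0.95775)
F(o) = 1204/71 (F(o) = 68/71 + (-4)**2 = 68/71 + 16 = 1204/71)
m = -25082948/497 (m = 2/7 - (476231 + ((-314 - 122651) + 1204/71))/7 = 2/7 - (476231 + (-122965 + 1204/71))/7 = 2/7 - (476231 - 8729311/71)/7 = 2/7 - 1/7*25083090/71 = 2/7 - 25083090/497 = -25082948/497 ≈ -50469.)
1/m = 1/(-25082948/497) = -497/25082948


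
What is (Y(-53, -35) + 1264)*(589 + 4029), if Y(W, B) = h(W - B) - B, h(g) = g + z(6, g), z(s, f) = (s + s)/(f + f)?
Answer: 17742356/3 ≈ 5.9141e+6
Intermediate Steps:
z(s, f) = s/f (z(s, f) = (2*s)/((2*f)) = (2*s)*(1/(2*f)) = s/f)
h(g) = g + 6/g
Y(W, B) = W - 2*B + 6/(W - B) (Y(W, B) = ((W - B) + 6/(W - B)) - B = (W - B + 6/(W - B)) - B = W - 2*B + 6/(W - B))
(Y(-53, -35) + 1264)*(589 + 4029) = ((-6 + (-35 - 1*(-53))*(-53 - 2*(-35)))/(-35 - 1*(-53)) + 1264)*(589 + 4029) = ((-6 + (-35 + 53)*(-53 + 70))/(-35 + 53) + 1264)*4618 = ((-6 + 18*17)/18 + 1264)*4618 = ((-6 + 306)/18 + 1264)*4618 = ((1/18)*300 + 1264)*4618 = (50/3 + 1264)*4618 = (3842/3)*4618 = 17742356/3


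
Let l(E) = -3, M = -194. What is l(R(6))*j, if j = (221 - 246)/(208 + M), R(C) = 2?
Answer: 75/14 ≈ 5.3571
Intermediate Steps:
j = -25/14 (j = (221 - 246)/(208 - 194) = -25/14 ≈ -1.7857)
l(R(6))*j = -3*(-25/14) = 75/14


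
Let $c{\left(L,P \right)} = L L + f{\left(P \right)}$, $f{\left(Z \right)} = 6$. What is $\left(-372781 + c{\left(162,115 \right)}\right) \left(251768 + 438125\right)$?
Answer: $-239069311183$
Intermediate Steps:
$c{\left(L,P \right)} = 6 + L^{2}$ ($c{\left(L,P \right)} = L L + 6 = L^{2} + 6 = 6 + L^{2}$)
$\left(-372781 + c{\left(162,115 \right)}\right) \left(251768 + 438125\right) = \left(-372781 + \left(6 + 162^{2}\right)\right) \left(251768 + 438125\right) = \left(-372781 + \left(6 + 26244\right)\right) 689893 = \left(-372781 + 26250\right) 689893 = \left(-346531\right) 689893 = -239069311183$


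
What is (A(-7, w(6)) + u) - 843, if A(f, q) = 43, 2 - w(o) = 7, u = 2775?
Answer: 1975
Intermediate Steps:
w(o) = -5 (w(o) = 2 - 1*7 = 2 - 7 = -5)
(A(-7, w(6)) + u) - 843 = (43 + 2775) - 843 = 2818 - 843 = 1975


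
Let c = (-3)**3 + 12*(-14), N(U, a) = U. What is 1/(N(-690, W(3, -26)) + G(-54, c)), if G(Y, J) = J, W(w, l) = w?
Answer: -1/885 ≈ -0.0011299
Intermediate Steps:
c = -195 (c = -27 - 168 = -195)
1/(N(-690, W(3, -26)) + G(-54, c)) = 1/(-690 - 195) = 1/(-885) = -1/885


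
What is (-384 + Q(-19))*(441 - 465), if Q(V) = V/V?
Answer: 9192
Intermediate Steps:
Q(V) = 1
(-384 + Q(-19))*(441 - 465) = (-384 + 1)*(441 - 465) = -383*(-24) = 9192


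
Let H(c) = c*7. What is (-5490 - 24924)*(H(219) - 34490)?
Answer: 1002354198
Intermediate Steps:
H(c) = 7*c
(-5490 - 24924)*(H(219) - 34490) = (-5490 - 24924)*(7*219 - 34490) = -30414*(1533 - 34490) = -30414*(-32957) = 1002354198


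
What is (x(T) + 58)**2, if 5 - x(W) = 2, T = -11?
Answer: 3721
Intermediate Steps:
x(W) = 3 (x(W) = 5 - 1*2 = 5 - 2 = 3)
(x(T) + 58)**2 = (3 + 58)**2 = 61**2 = 3721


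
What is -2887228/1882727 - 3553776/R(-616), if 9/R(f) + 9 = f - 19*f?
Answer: -8236362526311340/1882727 ≈ -4.3747e+9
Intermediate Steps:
R(f) = 9/(-9 - 18*f) (R(f) = 9/(-9 + (f - 19*f)) = 9/(-9 - 18*f))
-2887228/1882727 - 3553776/R(-616) = -2887228/1882727 - 3553776/((-1/(1 + 2*(-616)))) = -2887228*1/1882727 - 3553776/((-1/(1 - 1232))) = -2887228/1882727 - 3553776/((-1/(-1231))) = -2887228/1882727 - 3553776/((-1*(-1/1231))) = -2887228/1882727 - 3553776/1/1231 = -2887228/1882727 - 3553776*1231 = -2887228/1882727 - 4374698256 = -8236362526311340/1882727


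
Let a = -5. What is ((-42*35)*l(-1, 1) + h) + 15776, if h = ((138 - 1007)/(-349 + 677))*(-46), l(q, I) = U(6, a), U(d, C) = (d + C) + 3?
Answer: 1642931/164 ≈ 10018.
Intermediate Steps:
U(d, C) = 3 + C + d (U(d, C) = (C + d) + 3 = 3 + C + d)
l(q, I) = 4 (l(q, I) = 3 - 5 + 6 = 4)
h = 19987/164 (h = -869/328*(-46) = 19987/164 ≈ 121.87)
((-42*35)*l(-1, 1) + h) + 15776 = (-42*35*4 + 19987/164) + 15776 = (-1470*4 + 19987/164) + 15776 = (-5880 + 19987/164) + 15776 = -944333/164 + 15776 = 1642931/164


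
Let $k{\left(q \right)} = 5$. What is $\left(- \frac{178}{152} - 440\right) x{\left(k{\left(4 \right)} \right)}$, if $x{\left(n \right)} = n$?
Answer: $- \frac{167645}{76} \approx -2205.9$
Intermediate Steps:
$\left(- \frac{178}{152} - 440\right) x{\left(k{\left(4 \right)} \right)} = \left(- \frac{178}{152} - 440\right) 5 = \left(\left(-178\right) \frac{1}{152} - 440\right) 5 = \left(- \frac{89}{76} - 440\right) 5 = \left(- \frac{33529}{76}\right) 5 = - \frac{167645}{76}$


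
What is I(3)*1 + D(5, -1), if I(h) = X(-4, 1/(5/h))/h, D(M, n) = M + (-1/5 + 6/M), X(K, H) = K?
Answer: 14/3 ≈ 4.6667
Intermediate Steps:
D(M, n) = -⅕ + M + 6/M (D(M, n) = M + (-1*⅕ + 6/M) = M + (-⅕ + 6/M) = -⅕ + M + 6/M)
I(h) = -4/h
I(3)*1 + D(5, -1) = -4/3*1 + (-⅕ + 5 + 6/5) = -4/3 + 6 = 14/3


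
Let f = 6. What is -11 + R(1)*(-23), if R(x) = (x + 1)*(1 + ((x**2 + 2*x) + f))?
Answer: -471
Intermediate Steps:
R(x) = (1 + x)*(7 + x**2 + 2*x) (R(x) = (x + 1)*(1 + ((x**2 + 2*x) + 6)) = (1 + x)*(1 + (6 + x**2 + 2*x)) = (1 + x)*(7 + x**2 + 2*x))
-11 + R(1)*(-23) = -11 + (7 + 1**3 + 3*1**2 + 9*1)*(-23) = -11 + (7 + 1 + 3*1 + 9)*(-23) = -11 + (7 + 1 + 3 + 9)*(-23) = -11 + 20*(-23) = -11 - 460 = -471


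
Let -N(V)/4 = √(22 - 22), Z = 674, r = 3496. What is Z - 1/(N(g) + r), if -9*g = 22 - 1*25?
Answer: 2356303/3496 ≈ 674.00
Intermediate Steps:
g = ⅓ (g = -(22 - 1*25)/9 = -(22 - 25)/9 = -⅑*(-3) = ⅓ ≈ 0.33333)
N(V) = 0 (N(V) = -4*√(22 - 22) = -4*√0 = -4*0 = 0)
Z - 1/(N(g) + r) = 674 - 1/(0 + 3496) = 674 - 1/3496 = 2356303/3496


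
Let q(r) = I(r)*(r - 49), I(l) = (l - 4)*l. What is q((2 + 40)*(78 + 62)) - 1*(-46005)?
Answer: 201466227285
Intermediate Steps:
I(l) = l*(-4 + l) (I(l) = (-4 + l)*l = l*(-4 + l))
q(r) = r*(-49 + r)*(-4 + r) (q(r) = (r*(-4 + r))*(r - 49) = (r*(-4 + r))*(-49 + r) = r*(-49 + r)*(-4 + r))
q((2 + 40)*(78 + 62)) - 1*(-46005) = ((2 + 40)*(78 + 62))*(-49 + (2 + 40)*(78 + 62))*(-4 + (2 + 40)*(78 + 62)) - 1*(-46005) = (42*140)*(-49 + 42*140)*(-4 + 42*140) + 46005 = 5880*(-49 + 5880)*(-4 + 5880) + 46005 = 5880*5831*5876 + 46005 = 201466181280 + 46005 = 201466227285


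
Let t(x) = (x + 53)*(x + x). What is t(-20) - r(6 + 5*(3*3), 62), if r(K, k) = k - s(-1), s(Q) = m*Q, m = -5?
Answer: -1377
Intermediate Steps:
s(Q) = -5*Q
r(K, k) = -5 + k (r(K, k) = k - (-5)*(-1) = k - 1*5 = k - 5 = -5 + k)
t(x) = 2*x*(53 + x) (t(x) = (53 + x)*(2*x) = 2*x*(53 + x))
t(-20) - r(6 + 5*(3*3), 62) = 2*(-20)*(53 - 20) - (-5 + 62) = 2*(-20)*33 - 1*57 = -1320 - 57 = -1377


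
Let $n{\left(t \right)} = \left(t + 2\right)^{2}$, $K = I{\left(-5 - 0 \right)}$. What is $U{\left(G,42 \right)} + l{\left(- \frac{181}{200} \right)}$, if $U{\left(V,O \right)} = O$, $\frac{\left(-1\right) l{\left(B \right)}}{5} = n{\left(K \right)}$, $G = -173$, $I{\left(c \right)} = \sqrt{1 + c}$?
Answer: $42 - 40 i \approx 42.0 - 40.0 i$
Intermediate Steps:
$K = 2 i$ ($K = \sqrt{1 - 5} = \sqrt{-4} = 2 i \approx 2.0 i$)
$n{\left(t \right)} = \left(2 + t\right)^{2}$
$l{\left(B \right)} = - 5 \left(2 + 2 i\right)^{2}$
$U{\left(G,42 \right)} + l{\left(- \frac{181}{200} \right)} = 42 - 40 i$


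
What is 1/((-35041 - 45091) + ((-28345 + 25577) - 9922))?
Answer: -1/92822 ≈ -1.0773e-5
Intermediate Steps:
1/((-35041 - 45091) + ((-28345 + 25577) - 9922)) = 1/(-80132 + (-2768 - 9922)) = 1/(-80132 - 12690) = 1/(-92822) = -1/92822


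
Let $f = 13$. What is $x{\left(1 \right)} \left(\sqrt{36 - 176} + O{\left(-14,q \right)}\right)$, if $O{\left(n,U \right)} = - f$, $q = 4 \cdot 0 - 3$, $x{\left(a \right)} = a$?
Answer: $-13 + 2 i \sqrt{35} \approx -13.0 + 11.832 i$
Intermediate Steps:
$q = -3$ ($q = 0 - 3 = -3$)
$O{\left(n,U \right)} = -13$ ($O{\left(n,U \right)} = \left(-1\right) 13 = -13$)
$x{\left(1 \right)} \left(\sqrt{36 - 176} + O{\left(-14,q \right)}\right) = 1 \left(\sqrt{36 - 176} - 13\right) = 1 \left(\sqrt{-140} - 13\right) = 1 \left(2 i \sqrt{35} - 13\right) = 1 \left(-13 + 2 i \sqrt{35}\right) = -13 + 2 i \sqrt{35}$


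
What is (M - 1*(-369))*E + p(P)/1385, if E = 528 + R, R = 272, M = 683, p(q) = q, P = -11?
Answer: 1165615989/1385 ≈ 8.4160e+5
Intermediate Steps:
E = 800 (E = 528 + 272 = 800)
(M - 1*(-369))*E + p(P)/1385 = (683 - 1*(-369))*800 - 11/1385 = (683 + 369)*800 - 11*1/1385 = 1052*800 - 11/1385 = 841600 - 11/1385 = 1165615989/1385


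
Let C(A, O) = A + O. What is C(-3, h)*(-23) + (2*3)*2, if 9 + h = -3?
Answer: 357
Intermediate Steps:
h = -12 (h = -9 - 3 = -12)
C(-3, h)*(-23) + (2*3)*2 = (-3 - 12)*(-23) + (2*3)*2 = -15*(-23) + 6*2 = 345 + 12 = 357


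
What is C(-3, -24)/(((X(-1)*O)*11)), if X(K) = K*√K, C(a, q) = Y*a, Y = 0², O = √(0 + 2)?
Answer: 0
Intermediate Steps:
O = √2 ≈ 1.4142
Y = 0
C(a, q) = 0 (C(a, q) = 0*a = 0)
X(K) = K^(3/2)
C(-3, -24)/(((X(-1)*O)*11)) = 0/(((-1)^(3/2)*√2)*11) = 0/(((-I)*√2)*11) = 0/(-I*√2*11) = 0/(-11*I*√2) = (I*√2/22)*0 = 0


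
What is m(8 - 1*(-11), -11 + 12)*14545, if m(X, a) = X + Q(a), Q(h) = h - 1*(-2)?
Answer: 319990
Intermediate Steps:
Q(h) = 2 + h (Q(h) = h + 2 = 2 + h)
m(X, a) = 2 + X + a (m(X, a) = X + (2 + a) = 2 + X + a)
m(8 - 1*(-11), -11 + 12)*14545 = (2 + (8 - 1*(-11)) + (-11 + 12))*14545 = (2 + (8 + 11) + 1)*14545 = (2 + 19 + 1)*14545 = 22*14545 = 319990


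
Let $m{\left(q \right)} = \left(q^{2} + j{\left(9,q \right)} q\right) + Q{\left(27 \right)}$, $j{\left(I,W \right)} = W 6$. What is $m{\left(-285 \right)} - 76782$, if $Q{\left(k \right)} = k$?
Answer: $491820$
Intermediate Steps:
$j{\left(I,W \right)} = 6 W$
$m{\left(q \right)} = 27 + 7 q^{2}$ ($m{\left(q \right)} = \left(q^{2} + 6 q q\right) + 27 = \left(q^{2} + 6 q^{2}\right) + 27 = 7 q^{2} + 27 = 27 + 7 q^{2}$)
$m{\left(-285 \right)} - 76782 = \left(27 + 7 \left(-285\right)^{2}\right) - 76782 = \left(27 + 7 \cdot 81225\right) - 76782 = \left(27 + 568575\right) - 76782 = 568602 - 76782 = 491820$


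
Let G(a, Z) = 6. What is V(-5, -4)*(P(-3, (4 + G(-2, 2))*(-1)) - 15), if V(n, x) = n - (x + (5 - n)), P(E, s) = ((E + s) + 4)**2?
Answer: -726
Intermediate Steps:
P(E, s) = (4 + E + s)**2
V(n, x) = -5 - x + 2*n (V(n, x) = n - (5 + x - n) = n + (-5 + n - x) = -5 - x + 2*n)
V(-5, -4)*(P(-3, (4 + G(-2, 2))*(-1)) - 15) = (-5 - 1*(-4) + 2*(-5))*((4 - 3 + (4 + 6)*(-1))**2 - 15) = (-5 + 4 - 10)*((4 - 3 + 10*(-1))**2 - 15) = -11*((4 - 3 - 10)**2 - 15) = -11*((-9)**2 - 15) = -11*(81 - 15) = -11*66 = -726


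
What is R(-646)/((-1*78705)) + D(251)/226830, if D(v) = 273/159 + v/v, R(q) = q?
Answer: 4891534/595088505 ≈ 0.0082198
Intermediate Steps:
D(v) = 144/53 (D(v) = 273*(1/159) + 1 = 91/53 + 1 = 144/53)
R(-646)/((-1*78705)) + D(251)/226830 = -646/((-1*78705)) + (144/53)/226830 = -646/(-78705) + (144/53)*(1/226830) = -646*(-1/78705) + 24/2003665 = 646/78705 + 24/2003665 = 4891534/595088505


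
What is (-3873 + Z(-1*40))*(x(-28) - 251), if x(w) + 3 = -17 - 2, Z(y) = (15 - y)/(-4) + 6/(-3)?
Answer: 4246515/4 ≈ 1.0616e+6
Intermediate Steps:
Z(y) = -23/4 + y/4 (Z(y) = (15 - y)*(-1/4) + 6*(-1/3) = (-15/4 + y/4) - 2 = -23/4 + y/4)
x(w) = -22 (x(w) = -3 + (-17 - 2) = -3 - 19 = -22)
(-3873 + Z(-1*40))*(x(-28) - 251) = (-3873 + (-23/4 + (-1*40)/4))*(-22 - 251) = (-3873 + (-23/4 + (1/4)*(-40)))*(-273) = (-3873 + (-23/4 - 10))*(-273) = (-3873 - 63/4)*(-273) = -15555/4*(-273) = 4246515/4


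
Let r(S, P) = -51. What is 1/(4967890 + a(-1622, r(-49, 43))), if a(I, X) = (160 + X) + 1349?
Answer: 1/4969348 ≈ 2.0123e-7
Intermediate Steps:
a(I, X) = 1509 + X
1/(4967890 + a(-1622, r(-49, 43))) = 1/(4967890 + (1509 - 51)) = 1/(4967890 + 1458) = 1/4969348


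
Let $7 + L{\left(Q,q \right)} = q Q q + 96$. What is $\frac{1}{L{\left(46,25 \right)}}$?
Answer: $\frac{1}{28839} \approx 3.4675 \cdot 10^{-5}$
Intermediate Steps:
$L{\left(Q,q \right)} = 89 + Q q^{2}$ ($L{\left(Q,q \right)} = -7 + \left(q Q q + 96\right) = -7 + \left(Q q q + 96\right) = -7 + \left(Q q^{2} + 96\right) = -7 + \left(96 + Q q^{2}\right) = 89 + Q q^{2}$)
$\frac{1}{L{\left(46,25 \right)}} = \frac{1}{89 + 46 \cdot 25^{2}} = \frac{1}{89 + 46 \cdot 625} = \frac{1}{89 + 28750} = \frac{1}{28839}$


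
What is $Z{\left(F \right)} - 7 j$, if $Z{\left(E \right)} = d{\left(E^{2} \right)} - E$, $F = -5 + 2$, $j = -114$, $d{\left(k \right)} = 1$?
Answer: $802$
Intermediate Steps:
$F = -3$
$Z{\left(E \right)} = 1 - E$
$Z{\left(F \right)} - 7 j = \left(1 - -3\right) - -798 = \left(1 + 3\right) + 798 = 4 + 798 = 802$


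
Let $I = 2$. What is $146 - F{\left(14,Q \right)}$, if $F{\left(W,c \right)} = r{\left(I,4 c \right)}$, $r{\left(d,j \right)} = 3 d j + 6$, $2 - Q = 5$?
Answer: $212$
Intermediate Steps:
$Q = -3$ ($Q = 2 - 5 = -3$)
$r{\left(d,j \right)} = 6 + 3 d j$ ($r{\left(d,j \right)} = 3 d j + 6 = 6 + 3 d j$)
$F{\left(W,c \right)} = 6 + 24 c$ ($F{\left(W,c \right)} = 6 + 3 \cdot 2 \cdot 4 c = 6 + 24 c$)
$146 - F{\left(14,Q \right)} = 146 - \left(6 + 24 \left(-3\right)\right) = 146 - \left(6 - 72\right) = 146 - -66 = 146 + 66 = 212$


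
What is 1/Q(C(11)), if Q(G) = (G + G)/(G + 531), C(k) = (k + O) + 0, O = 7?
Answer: 61/4 ≈ 15.250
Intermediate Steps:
C(k) = 7 + k (C(k) = (k + 7) + 0 = (7 + k) + 0 = 7 + k)
Q(G) = 2*G/(531 + G) (Q(G) = (2*G)/(531 + G) = 2*G/(531 + G))
1/Q(C(11)) = 1/(2*(7 + 11)/(531 + (7 + 11))) = 1/(2*18/(531 + 18)) = 1/(2*18/549) = 1/(2*18*(1/549)) = 1/(4/61) = 61/4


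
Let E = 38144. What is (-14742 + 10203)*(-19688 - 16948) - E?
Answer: 166252660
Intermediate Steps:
(-14742 + 10203)*(-19688 - 16948) - E = (-14742 + 10203)*(-19688 - 16948) - 1*38144 = -4539*(-36636) - 38144 = 166290804 - 38144 = 166252660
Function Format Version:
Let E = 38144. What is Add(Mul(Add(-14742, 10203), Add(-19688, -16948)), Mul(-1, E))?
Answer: 166252660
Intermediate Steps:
Add(Mul(Add(-14742, 10203), Add(-19688, -16948)), Mul(-1, E)) = Add(Mul(Add(-14742, 10203), Add(-19688, -16948)), Mul(-1, 38144)) = Add(Mul(-4539, -36636), -38144) = Add(166290804, -38144) = 166252660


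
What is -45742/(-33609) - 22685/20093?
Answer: 156673841/675305637 ≈ 0.23200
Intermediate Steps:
-45742/(-33609) - 22685/20093 = -45742*(-1/33609) - 22685*1/20093 = 45742/33609 - 22685/20093 = 156673841/675305637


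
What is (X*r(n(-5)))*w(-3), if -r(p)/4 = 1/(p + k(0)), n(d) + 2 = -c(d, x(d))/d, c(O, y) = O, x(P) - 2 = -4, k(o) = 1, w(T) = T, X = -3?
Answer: 18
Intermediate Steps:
x(P) = -2 (x(P) = 2 - 4 = -2)
n(d) = -3 (n(d) = -2 - d/d = -2 - 1*1 = -2 - 1 = -3)
r(p) = -4/(1 + p) (r(p) = -4/(p + 1) = -4/(1 + p))
(X*r(n(-5)))*w(-3) = -(-12)/(1 - 3)*(-3) = -(-12)/(-2)*(-3) = -(-12)*(-1)/2*(-3) = -3*2*(-3) = -6*(-3) = 18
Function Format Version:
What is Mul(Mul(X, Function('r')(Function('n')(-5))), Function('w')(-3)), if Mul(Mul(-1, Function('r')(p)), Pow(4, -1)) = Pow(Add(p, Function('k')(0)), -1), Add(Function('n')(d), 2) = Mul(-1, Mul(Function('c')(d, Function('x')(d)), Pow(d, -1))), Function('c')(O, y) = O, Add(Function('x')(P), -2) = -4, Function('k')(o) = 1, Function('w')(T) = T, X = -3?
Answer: 18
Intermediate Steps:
Function('x')(P) = -2 (Function('x')(P) = Add(2, -4) = -2)
Function('n')(d) = -3 (Function('n')(d) = Add(-2, Mul(-1, Mul(d, Pow(d, -1)))) = Add(-2, Mul(-1, 1)) = Add(-2, -1) = -3)
Function('r')(p) = Mul(-4, Pow(Add(1, p), -1)) (Function('r')(p) = Mul(-4, Pow(Add(p, 1), -1)) = Mul(-4, Pow(Add(1, p), -1)))
Mul(Mul(X, Function('r')(Function('n')(-5))), Function('w')(-3)) = Mul(Mul(-3, Mul(-4, Pow(Add(1, -3), -1))), -3) = Mul(Mul(-3, Mul(-4, Pow(-2, -1))), -3) = Mul(Mul(-3, Mul(-4, Rational(-1, 2))), -3) = Mul(Mul(-3, 2), -3) = Mul(-6, -3) = 18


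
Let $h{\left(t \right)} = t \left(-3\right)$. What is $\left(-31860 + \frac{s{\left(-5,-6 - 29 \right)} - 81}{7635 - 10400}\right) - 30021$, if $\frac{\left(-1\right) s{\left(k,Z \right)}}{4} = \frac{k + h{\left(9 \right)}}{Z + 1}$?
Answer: $- \frac{2908714964}{47005} \approx -61881.0$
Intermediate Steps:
$h{\left(t \right)} = - 3 t$
$s{\left(k,Z \right)} = - \frac{4 \left(-27 + k\right)}{1 + Z}$ ($s{\left(k,Z \right)} = - 4 \frac{k - 27}{Z + 1} = - 4 \frac{k - 27}{1 + Z} = - 4 \frac{-27 + k}{1 + Z} = - \frac{4 \left(-27 + k\right)}{1 + Z}$)
$\left(-31860 + \frac{s{\left(-5,-6 - 29 \right)} - 81}{7635 - 10400}\right) - 30021 = \left(-31860 + \frac{\frac{4 \left(27 - -5\right)}{1 - 35} - 81}{7635 - 10400}\right) - 30021 = \left(-31860 + \frac{\frac{4 \left(27 + 5\right)}{1 - 35} - 81}{-2765}\right) - 30021 = \left(-31860 + \left(4 \frac{1}{1 - 35} \cdot 32 - 81\right) \left(- \frac{1}{2765}\right)\right) - 30021 = \left(-31860 + \left(4 \frac{1}{-34} \cdot 32 - 81\right) \left(- \frac{1}{2765}\right)\right) - 30021 = \left(-31860 + \left(4 \left(- \frac{1}{34}\right) 32 - 81\right) \left(- \frac{1}{2765}\right)\right) - 30021 = \left(-31860 + \left(- \frac{64}{17} - 81\right) \left(- \frac{1}{2765}\right)\right) - 30021 = \left(-31860 - - \frac{1441}{47005}\right) - 30021 = \left(-31860 + \frac{1441}{47005}\right) - 30021 = - \frac{1497577859}{47005} - 30021 = - \frac{2908714964}{47005}$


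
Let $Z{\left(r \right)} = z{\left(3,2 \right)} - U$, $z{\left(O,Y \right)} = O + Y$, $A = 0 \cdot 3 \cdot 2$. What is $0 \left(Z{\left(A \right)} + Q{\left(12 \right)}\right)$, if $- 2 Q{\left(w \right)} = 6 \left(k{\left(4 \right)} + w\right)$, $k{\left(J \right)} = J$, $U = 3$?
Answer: $0$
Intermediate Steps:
$A = 0$ ($A = 0 \cdot 2 = 0$)
$Q{\left(w \right)} = -12 - 3 w$ ($Q{\left(w \right)} = - \frac{6 \left(4 + w\right)}{2} = - \frac{24 + 6 w}{2} = -12 - 3 w$)
$Z{\left(r \right)} = 2$ ($Z{\left(r \right)} = \left(3 + 2\right) - 3 = 5 - 3 = 2$)
$0 \left(Z{\left(A \right)} + Q{\left(12 \right)}\right) = 0 \left(2 - 48\right) = 0 \left(-46\right) = 0$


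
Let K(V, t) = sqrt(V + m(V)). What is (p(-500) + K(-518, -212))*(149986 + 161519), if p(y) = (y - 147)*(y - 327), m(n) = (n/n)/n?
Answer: 166676668845 + 1557525*I*sqrt(5559694)/518 ≈ 1.6668e+11 + 7.0897e+6*I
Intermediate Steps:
m(n) = 1/n
K(V, t) = sqrt(V + 1/V)
p(y) = (-327 + y)*(-147 + y) (p(y) = (-147 + y)*(-327 + y) = (-327 + y)*(-147 + y))
(p(-500) + K(-518, -212))*(149986 + 161519) = ((48069 + (-500)**2 - 474*(-500)) + sqrt(-518 + 1/(-518)))*(149986 + 161519) = ((48069 + 250000 + 237000) + sqrt(-518 - 1/518))*311505 = (535069 + sqrt(-268325/518))*311505 = (535069 + 5*I*sqrt(5559694)/518)*311505 = 166676668845 + 1557525*I*sqrt(5559694)/518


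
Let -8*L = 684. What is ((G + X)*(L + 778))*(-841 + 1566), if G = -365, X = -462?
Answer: -830411375/2 ≈ -4.1521e+8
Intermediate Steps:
L = -171/2 (L = -⅛*684 = -171/2 ≈ -85.500)
((G + X)*(L + 778))*(-841 + 1566) = ((-365 - 462)*(-171/2 + 778))*(-841 + 1566) = -827*1385/2*725 = -1145395/2*725 = -830411375/2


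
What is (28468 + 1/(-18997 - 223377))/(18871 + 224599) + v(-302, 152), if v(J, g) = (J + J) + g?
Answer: -26665980693529/59010797780 ≈ -451.88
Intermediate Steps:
v(J, g) = g + 2*J (v(J, g) = 2*J + g = g + 2*J)
(28468 + 1/(-18997 - 223377))/(18871 + 224599) + v(-302, 152) = (28468 + 1/(-18997 - 223377))/(18871 + 224599) + (152 + 2*(-302)) = (28468 + 1/(-242374))/243470 + (152 - 604) = (28468 - 1/242374)*(1/243470) - 452 = (6899903031/242374)*(1/243470) - 452 = 6899903031/59010797780 - 452 = -26665980693529/59010797780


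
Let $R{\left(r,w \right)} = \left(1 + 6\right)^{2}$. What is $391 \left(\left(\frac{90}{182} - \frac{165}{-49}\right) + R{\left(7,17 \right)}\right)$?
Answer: $\frac{13166143}{637} \approx 20669.0$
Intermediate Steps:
$R{\left(r,w \right)} = 49$ ($R{\left(r,w \right)} = 7^{2} = 49$)
$391 \left(\left(\frac{90}{182} - \frac{165}{-49}\right) + R{\left(7,17 \right)}\right) = 391 \left(\left(\frac{90}{182} - \frac{165}{-49}\right) + 49\right) = 391 \left(\left(90 \cdot \frac{1}{182} - - \frac{165}{49}\right) + 49\right) = 391 \left(\left(\frac{45}{91} + \frac{165}{49}\right) + 49\right) = 391 \left(\frac{2460}{637} + 49\right) = 391 \cdot \frac{33673}{637} = \frac{13166143}{637}$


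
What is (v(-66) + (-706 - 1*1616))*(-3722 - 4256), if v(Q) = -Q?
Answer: 17998368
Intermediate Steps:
(v(-66) + (-706 - 1*1616))*(-3722 - 4256) = (-1*(-66) + (-706 - 1*1616))*(-3722 - 4256) = (66 + (-706 - 1616))*(-7978) = (66 - 2322)*(-7978) = -2256*(-7978) = 17998368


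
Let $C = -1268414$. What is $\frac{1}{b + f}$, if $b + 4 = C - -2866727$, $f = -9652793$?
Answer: $- \frac{1}{8054484} \approx -1.2415 \cdot 10^{-7}$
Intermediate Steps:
$b = 1598309$ ($b = -4 - -1598313 = -4 + \left(-1268414 + 2866727\right) = -4 + 1598313 = 1598309$)
$\frac{1}{b + f} = \frac{1}{1598309 - 9652793} = \frac{1}{-8054484} = - \frac{1}{8054484}$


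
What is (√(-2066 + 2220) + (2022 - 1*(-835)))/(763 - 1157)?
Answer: -2857/394 - √154/394 ≈ -7.2828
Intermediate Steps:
(√(-2066 + 2220) + (2022 - 1*(-835)))/(763 - 1157) = (√154 + (2022 + 835))/(-394) = (√154 + 2857)*(-1/394) = (2857 + √154)*(-1/394) = -2857/394 - √154/394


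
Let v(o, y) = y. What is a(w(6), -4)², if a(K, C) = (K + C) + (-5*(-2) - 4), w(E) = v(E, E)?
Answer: 64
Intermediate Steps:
w(E) = E
a(K, C) = 6 + C + K (a(K, C) = (C + K) + (10 - 4) = (C + K) + 6 = 6 + C + K)
a(w(6), -4)² = (6 - 4 + 6)² = 8² = 64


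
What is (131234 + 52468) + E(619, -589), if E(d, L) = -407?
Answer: 183295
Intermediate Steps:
(131234 + 52468) + E(619, -589) = (131234 + 52468) - 407 = 183702 - 407 = 183295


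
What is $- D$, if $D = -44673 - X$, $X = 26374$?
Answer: $71047$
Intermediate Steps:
$D = -71047$ ($D = -44673 - 26374 = -71047$)
$- D = \left(-1\right) \left(-71047\right) = 71047$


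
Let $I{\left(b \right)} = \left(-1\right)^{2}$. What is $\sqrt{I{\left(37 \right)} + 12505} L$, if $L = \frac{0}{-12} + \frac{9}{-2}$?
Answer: $- \frac{117 \sqrt{74}}{2} \approx -503.24$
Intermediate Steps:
$I{\left(b \right)} = 1$
$L = - \frac{9}{2}$ ($L = 0 \left(- \frac{1}{12}\right) + 9 \left(- \frac{1}{2}\right) = 0 - \frac{9}{2} = - \frac{9}{2} \approx -4.5$)
$\sqrt{I{\left(37 \right)} + 12505} L = \sqrt{1 + 12505} \left(- \frac{9}{2}\right) = \sqrt{12506} \left(- \frac{9}{2}\right) = 13 \sqrt{74} \left(- \frac{9}{2}\right) = - \frac{117 \sqrt{74}}{2}$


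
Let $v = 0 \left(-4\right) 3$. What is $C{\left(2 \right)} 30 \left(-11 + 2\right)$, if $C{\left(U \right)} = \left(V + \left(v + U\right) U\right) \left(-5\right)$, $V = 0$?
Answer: $5400$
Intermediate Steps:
$v = 0$ ($v = 0 \cdot 3 = 0$)
$C{\left(U \right)} = - 5 U^{2}$ ($C{\left(U \right)} = \left(0 + \left(0 + U\right) U\right) \left(-5\right) = \left(0 + U U\right) \left(-5\right) = \left(0 + U^{2}\right) \left(-5\right) = U^{2} \left(-5\right) = - 5 U^{2}$)
$C{\left(2 \right)} 30 \left(-11 + 2\right) = - 5 \cdot 2^{2} \cdot 30 \left(-11 + 2\right) = \left(-5\right) 4 \cdot 30 \left(-9\right) = \left(-20\right) 30 \left(-9\right) = \left(-600\right) \left(-9\right) = 5400$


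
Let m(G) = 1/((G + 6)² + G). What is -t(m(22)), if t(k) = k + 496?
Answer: -399777/806 ≈ -496.00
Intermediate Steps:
m(G) = 1/(G + (6 + G)²) (m(G) = 1/((6 + G)² + G) = 1/(G + (6 + G)²))
t(k) = 496 + k
-t(m(22)) = -(496 + 1/(22 + (6 + 22)²)) = -(496 + 1/(22 + 28²)) = -(496 + 1/(22 + 784)) = -(496 + 1/806) = -1*399777/806 = -399777/806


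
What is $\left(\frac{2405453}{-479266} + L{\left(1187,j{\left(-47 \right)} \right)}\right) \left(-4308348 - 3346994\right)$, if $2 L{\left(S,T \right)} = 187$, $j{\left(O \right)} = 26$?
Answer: $- \frac{162315902556978}{239633} \approx -6.7735 \cdot 10^{8}$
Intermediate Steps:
$L{\left(S,T \right)} = \frac{187}{2}$ ($L{\left(S,T \right)} = \frac{1}{2} \cdot 187 = \frac{187}{2}$)
$\left(\frac{2405453}{-479266} + L{\left(1187,j{\left(-47 \right)} \right)}\right) \left(-4308348 - 3346994\right) = \left(\frac{2405453}{-479266} + \frac{187}{2}\right) \left(-4308348 - 3346994\right) = \left(2405453 \left(- \frac{1}{479266}\right) + \frac{187}{2}\right) \left(-7655342\right) = \left(- \frac{2405453}{479266} + \frac{187}{2}\right) \left(-7655342\right) = \frac{21202959}{239633} \left(-7655342\right) = - \frac{162315902556978}{239633}$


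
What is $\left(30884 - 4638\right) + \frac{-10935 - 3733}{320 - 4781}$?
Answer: $\frac{117098074}{4461} \approx 26249.0$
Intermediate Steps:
$\left(30884 - 4638\right) + \frac{-10935 - 3733}{320 - 4781} = 26246 - \frac{14668}{-4461} = 26246 - - \frac{14668}{4461} = 26246 + \frac{14668}{4461} = \frac{117098074}{4461}$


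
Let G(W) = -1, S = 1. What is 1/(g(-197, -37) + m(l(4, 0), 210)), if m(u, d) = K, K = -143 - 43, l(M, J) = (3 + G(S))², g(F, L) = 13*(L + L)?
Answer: -1/1148 ≈ -0.00087108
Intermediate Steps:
g(F, L) = 26*L (g(F, L) = 13*(2*L) = 26*L)
l(M, J) = 4 (l(M, J) = (3 - 1)² = 2² = 4)
K = -186
m(u, d) = -186
1/(g(-197, -37) + m(l(4, 0), 210)) = 1/(26*(-37) - 186) = 1/(-962 - 186) = 1/(-1148) = -1/1148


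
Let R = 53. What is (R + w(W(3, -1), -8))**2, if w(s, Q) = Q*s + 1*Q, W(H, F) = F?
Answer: 2809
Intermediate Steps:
w(s, Q) = Q + Q*s (w(s, Q) = Q*s + Q = Q + Q*s)
(R + w(W(3, -1), -8))**2 = (53 - 8*(1 - 1))**2 = (53 - 8*0)**2 = (53 + 0)**2 = 53**2 = 2809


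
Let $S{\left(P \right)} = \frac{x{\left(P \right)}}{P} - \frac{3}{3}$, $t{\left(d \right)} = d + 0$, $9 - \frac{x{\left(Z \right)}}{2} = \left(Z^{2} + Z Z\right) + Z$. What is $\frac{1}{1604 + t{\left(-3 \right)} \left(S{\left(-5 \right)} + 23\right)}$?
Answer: $\frac{5}{7474} \approx 0.00066899$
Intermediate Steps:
$x{\left(Z \right)} = 18 - 4 Z^{2} - 2 Z$ ($x{\left(Z \right)} = 18 - 2 \left(\left(Z^{2} + Z Z\right) + Z\right) = 18 - 2 \left(\left(Z^{2} + Z^{2}\right) + Z\right) = 18 - 2 \left(2 Z^{2} + Z\right) = 18 - 2 \left(Z + 2 Z^{2}\right) = 18 - \left(2 Z + 4 Z^{2}\right) = 18 - 4 Z^{2} - 2 Z$)
$t{\left(d \right)} = d$
$S{\left(P \right)} = -1 + \frac{18 - 4 P^{2} - 2 P}{P}$ ($S{\left(P \right)} = \frac{18 - 4 P^{2} - 2 P}{P} - \frac{3}{3} = \frac{18 - 4 P^{2} - 2 P}{P} - 1 = -1 + \frac{18 - 4 P^{2} - 2 P}{P}$)
$\frac{1}{1604 + t{\left(-3 \right)} \left(S{\left(-5 \right)} + 23\right)} = \frac{1}{1604 - 3 \left(\left(-3 - -20 + \frac{18}{-5}\right) + 23\right)} = \frac{1}{1604 - 3 \left(\left(-3 + 20 + 18 \left(- \frac{1}{5}\right)\right) + 23\right)} = \frac{1}{1604 - 3 \left(\left(-3 + 20 - \frac{18}{5}\right) + 23\right)} = \frac{1}{1604 - 3 \left(\frac{67}{5} + 23\right)} = \frac{1}{1604 - \frac{546}{5}} = \frac{1}{\frac{7474}{5}} = \frac{5}{7474}$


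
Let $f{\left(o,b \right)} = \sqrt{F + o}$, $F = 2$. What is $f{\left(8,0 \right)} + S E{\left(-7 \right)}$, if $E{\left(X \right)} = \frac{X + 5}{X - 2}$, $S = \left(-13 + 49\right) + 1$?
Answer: $\frac{74}{9} + \sqrt{10} \approx 11.385$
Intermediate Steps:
$S = 37$ ($S = 36 + 1 = 37$)
$f{\left(o,b \right)} = \sqrt{2 + o}$
$E{\left(X \right)} = \frac{5 + X}{-2 + X}$
$f{\left(8,0 \right)} + S E{\left(-7 \right)} = \sqrt{2 + 8} + 37 \frac{5 - 7}{-2 - 7} = \sqrt{10} + 37 \frac{1}{-9} \left(-2\right) = \sqrt{10} + 37 \left(\left(- \frac{1}{9}\right) \left(-2\right)\right) = \sqrt{10} + 37 \cdot \frac{2}{9} = \sqrt{10} + \frac{74}{9} = \frac{74}{9} + \sqrt{10}$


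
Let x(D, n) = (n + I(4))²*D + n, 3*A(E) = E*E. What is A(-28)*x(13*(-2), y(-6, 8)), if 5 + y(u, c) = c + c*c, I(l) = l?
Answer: -102703216/3 ≈ -3.4234e+7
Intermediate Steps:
y(u, c) = -5 + c + c² (y(u, c) = -5 + (c + c*c) = -5 + (c + c²) = -5 + c + c²)
A(E) = E²/3 (A(E) = (E*E)/3 = E²/3)
x(D, n) = n + D*(4 + n)² (x(D, n) = (n + 4)²*D + n = (4 + n)²*D + n = D*(4 + n)² + n = n + D*(4 + n)²)
A(-28)*x(13*(-2), y(-6, 8)) = ((⅓)*(-28)²)*((-5 + 8 + 8²) + (13*(-2))*(4 + (-5 + 8 + 8²))²) = ((⅓)*784)*((-5 + 8 + 64) - 26*(4 + (-5 + 8 + 64))²) = 784*(67 - 26*(4 + 67)²)/3 = 784*(67 - 26*71²)/3 = 784*(67 - 26*5041)/3 = 784*(67 - 131066)/3 = (784/3)*(-130999) = -102703216/3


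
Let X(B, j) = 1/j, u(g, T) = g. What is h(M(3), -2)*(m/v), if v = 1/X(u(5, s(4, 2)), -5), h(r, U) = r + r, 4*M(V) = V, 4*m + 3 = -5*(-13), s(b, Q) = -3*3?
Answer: -93/20 ≈ -4.6500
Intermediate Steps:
s(b, Q) = -9
m = 31/2 (m = -¾ + (-5*(-13))/4 = -¾ + (¼)*65 = -¾ + 65/4 = 31/2 ≈ 15.500)
M(V) = V/4
h(r, U) = 2*r
v = -5 (v = 1/(1/(-5)) = 1/(-⅕) = -5)
h(M(3), -2)*(m/v) = (2*((¼)*3))*((31/2)/(-5)) = (2*(¾))*((31/2)*(-⅕)) = (3/2)*(-31/10) = -93/20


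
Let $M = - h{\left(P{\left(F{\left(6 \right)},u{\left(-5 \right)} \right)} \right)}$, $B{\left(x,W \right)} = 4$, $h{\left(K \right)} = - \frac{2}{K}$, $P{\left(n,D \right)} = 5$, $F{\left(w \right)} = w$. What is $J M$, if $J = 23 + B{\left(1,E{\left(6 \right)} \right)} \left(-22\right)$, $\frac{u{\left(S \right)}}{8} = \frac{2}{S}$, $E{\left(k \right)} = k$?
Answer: $-26$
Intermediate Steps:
$u{\left(S \right)} = \frac{16}{S}$ ($u{\left(S \right)} = 8 \frac{2}{S} = \frac{16}{S}$)
$M = \frac{2}{5}$ ($M = - \frac{-2}{5} = \left(-1\right) \left(- \frac{2}{5}\right) = \frac{2}{5} \approx 0.4$)
$J = -65$ ($J = 23 + 4 \left(-22\right) = 23 - 88 = -65$)
$J M = \left(-65\right) \frac{2}{5} = -26$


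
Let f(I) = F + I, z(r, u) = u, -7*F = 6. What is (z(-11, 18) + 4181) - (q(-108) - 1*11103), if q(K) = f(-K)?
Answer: 106364/7 ≈ 15195.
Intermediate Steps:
F = -6/7 (F = -⅐*6 = -6/7 ≈ -0.85714)
f(I) = -6/7 + I
q(K) = -6/7 - K
(z(-11, 18) + 4181) - (q(-108) - 1*11103) = (18 + 4181) - ((-6/7 - 1*(-108)) - 1*11103) = 4199 - ((-6/7 + 108) - 11103) = 4199 - (750/7 - 11103) = 4199 - 1*(-76971/7) = 4199 + 76971/7 = 106364/7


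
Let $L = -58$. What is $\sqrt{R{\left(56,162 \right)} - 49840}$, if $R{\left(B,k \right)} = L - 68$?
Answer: $i \sqrt{49966} \approx 223.53 i$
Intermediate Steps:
$R{\left(B,k \right)} = -126$ ($R{\left(B,k \right)} = -58 - 68 = -126$)
$\sqrt{R{\left(56,162 \right)} - 49840} = \sqrt{-126 - 49840} = \sqrt{-49966} = i \sqrt{49966}$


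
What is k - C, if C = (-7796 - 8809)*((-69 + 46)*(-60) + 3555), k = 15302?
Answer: 81960977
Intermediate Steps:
C = -81945675 (C = -16605*(-23*(-60) + 3555) = -16605*(1380 + 3555) = -16605*4935 = -81945675)
k - C = 15302 - 1*(-81945675) = 15302 + 81945675 = 81960977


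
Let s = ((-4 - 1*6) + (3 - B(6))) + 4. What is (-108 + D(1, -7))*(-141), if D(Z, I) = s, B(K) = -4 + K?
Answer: 15933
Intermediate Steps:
s = -5 (s = ((-4 - 1*6) + (3 - (-4 + 6))) + 4 = ((-4 - 6) + (3 - 1*2)) + 4 = (-10 + (3 - 2)) + 4 = (-10 + 1) + 4 = -9 + 4 = -5)
D(Z, I) = -5
(-108 + D(1, -7))*(-141) = (-108 - 5)*(-141) = -113*(-141) = 15933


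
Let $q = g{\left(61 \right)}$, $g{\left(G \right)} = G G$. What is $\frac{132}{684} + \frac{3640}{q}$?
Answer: $\frac{248411}{212097} \approx 1.1712$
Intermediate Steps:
$g{\left(G \right)} = G^{2}$
$q = 3721$ ($q = 61^{2} = 3721$)
$\frac{132}{684} + \frac{3640}{q} = \frac{132}{684} + \frac{3640}{3721} = 132 \cdot \frac{1}{684} + 3640 \cdot \frac{1}{3721} = \frac{11}{57} + \frac{3640}{3721} = \frac{248411}{212097}$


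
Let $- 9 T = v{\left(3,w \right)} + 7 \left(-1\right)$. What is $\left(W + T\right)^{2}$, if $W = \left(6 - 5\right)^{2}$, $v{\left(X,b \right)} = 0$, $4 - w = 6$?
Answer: $\frac{256}{81} \approx 3.1605$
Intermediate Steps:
$w = -2$ ($w = 4 - 6 = -2$)
$W = 1$ ($W = 1^{2} = 1$)
$T = \frac{7}{9}$ ($T = - \frac{0 + 7 \left(-1\right)}{9} = - \frac{0 - 7}{9} = \left(- \frac{1}{9}\right) \left(-7\right) = \frac{7}{9} \approx 0.77778$)
$\left(W + T\right)^{2} = \left(1 + \frac{7}{9}\right)^{2} = \left(\frac{16}{9}\right)^{2} = \frac{256}{81}$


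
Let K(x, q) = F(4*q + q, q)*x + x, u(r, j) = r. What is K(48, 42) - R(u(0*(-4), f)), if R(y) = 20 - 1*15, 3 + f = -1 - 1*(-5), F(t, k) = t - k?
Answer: 8107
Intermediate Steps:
f = 1 (f = -3 + (-1 - 1*(-5)) = -3 + (-1 + 5) = -3 + 4 = 1)
K(x, q) = x + 4*q*x (K(x, q) = ((4*q + q) - q)*x + x = (5*q - q)*x + x = (4*q)*x + x = 4*q*x + x = x + 4*q*x)
R(y) = 5 (R(y) = 20 - 15 = 5)
K(48, 42) - R(u(0*(-4), f)) = 48*(1 + 4*42) - 1*5 = 48*(1 + 168) - 5 = 48*169 - 5 = 8112 - 5 = 8107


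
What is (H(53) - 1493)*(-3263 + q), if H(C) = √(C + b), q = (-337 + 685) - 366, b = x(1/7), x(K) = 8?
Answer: 4898533 - 3281*√61 ≈ 4.8729e+6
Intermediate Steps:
b = 8
q = -18 (q = 348 - 366 = -18)
H(C) = √(8 + C) (H(C) = √(C + 8) = √(8 + C))
(H(53) - 1493)*(-3263 + q) = (√(8 + 53) - 1493)*(-3263 - 18) = (√61 - 1493)*(-3281) = (-1493 + √61)*(-3281) = 4898533 - 3281*√61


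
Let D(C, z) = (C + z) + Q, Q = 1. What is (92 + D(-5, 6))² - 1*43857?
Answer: -35021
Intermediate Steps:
D(C, z) = 1 + C + z (D(C, z) = (C + z) + 1 = 1 + C + z)
(92 + D(-5, 6))² - 1*43857 = (92 + (1 - 5 + 6))² - 1*43857 = (92 + 2)² - 43857 = 94² - 43857 = 8836 - 43857 = -35021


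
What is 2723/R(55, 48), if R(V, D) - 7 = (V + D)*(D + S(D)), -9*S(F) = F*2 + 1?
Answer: 24507/34568 ≈ 0.70895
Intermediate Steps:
S(F) = -⅑ - 2*F/9 (S(F) = -(F*2 + 1)/9 = -(2*F + 1)/9 = -(1 + 2*F)/9 = -⅑ - 2*F/9)
R(V, D) = 7 + (-⅑ + 7*D/9)*(D + V) (R(V, D) = 7 + (V + D)*(D + (-⅑ - 2*D/9)) = 7 + (D + V)*(-⅑ + 7*D/9) = 7 + (-⅑ + 7*D/9)*(D + V))
2723/R(55, 48) = 2723/(7 - ⅑*48 - ⅑*55 + (7/9)*48² + (7/9)*48*55) = 2723/(7 - 16/3 - 55/9 + (7/9)*2304 + 6160/3) = 2723/(7 - 16/3 - 55/9 + 1792 + 6160/3) = 2723/(34568/9) = 2723*(9/34568) = 24507/34568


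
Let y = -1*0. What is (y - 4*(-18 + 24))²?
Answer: 576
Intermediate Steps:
y = 0
(y - 4*(-18 + 24))² = (0 - 4*(-18 + 24))² = (0 - 4*6)² = (0 - 24)² = (-24)² = 576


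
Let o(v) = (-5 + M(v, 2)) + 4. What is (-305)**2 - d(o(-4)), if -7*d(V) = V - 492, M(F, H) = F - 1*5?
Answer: 650673/7 ≈ 92953.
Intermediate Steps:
M(F, H) = -5 + F (M(F, H) = F - 5 = -5 + F)
o(v) = -6 + v (o(v) = (-5 + (-5 + v)) + 4 = (-10 + v) + 4 = -6 + v)
d(V) = 492/7 - V/7 (d(V) = -(V - 492)/7 = -(-492 + V)/7 = 492/7 - V/7)
(-305)**2 - d(o(-4)) = (-305)**2 - (492/7 - (-6 - 4)/7) = 93025 - (492/7 - 1/7*(-10)) = 93025 - (492/7 + 10/7) = 93025 - 1*502/7 = 93025 - 502/7 = 650673/7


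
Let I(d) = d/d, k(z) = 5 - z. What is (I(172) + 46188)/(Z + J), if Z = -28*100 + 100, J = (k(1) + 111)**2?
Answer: 46189/10525 ≈ 4.3885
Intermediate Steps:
J = 13225 (J = ((5 - 1*1) + 111)**2 = ((5 - 1) + 111)**2 = (4 + 111)**2 = 115**2 = 13225)
Z = -2700 (Z = -2800 + 100 = -2700)
I(d) = 1
(I(172) + 46188)/(Z + J) = (1 + 46188)/(-2700 + 13225) = 46189/10525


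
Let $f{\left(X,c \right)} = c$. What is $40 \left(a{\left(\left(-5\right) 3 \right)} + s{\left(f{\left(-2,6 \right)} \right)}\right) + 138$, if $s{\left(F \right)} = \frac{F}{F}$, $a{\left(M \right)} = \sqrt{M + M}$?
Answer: $178 + 40 i \sqrt{30} \approx 178.0 + 219.09 i$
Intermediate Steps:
$a{\left(M \right)} = \sqrt{2} \sqrt{M}$ ($a{\left(M \right)} = \sqrt{2 M} = \sqrt{2} \sqrt{M}$)
$s{\left(F \right)} = 1$
$40 \left(a{\left(\left(-5\right) 3 \right)} + s{\left(f{\left(-2,6 \right)} \right)}\right) + 138 = 40 \left(\sqrt{2} \sqrt{\left(-5\right) 3} + 1\right) + 138 = 40 \left(\sqrt{2} \sqrt{-15} + 1\right) + 138 = 40 \left(\sqrt{2} i \sqrt{15} + 1\right) + 138 = 40 \left(i \sqrt{30} + 1\right) + 138 = 40 \left(1 + i \sqrt{30}\right) + 138 = \left(40 + 40 i \sqrt{30}\right) + 138 = 178 + 40 i \sqrt{30}$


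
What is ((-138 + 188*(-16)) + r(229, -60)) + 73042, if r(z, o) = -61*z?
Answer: 55927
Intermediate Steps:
((-138 + 188*(-16)) + r(229, -60)) + 73042 = ((-138 + 188*(-16)) - 61*229) + 73042 = ((-138 - 3008) - 13969) + 73042 = (-3146 - 13969) + 73042 = -17115 + 73042 = 55927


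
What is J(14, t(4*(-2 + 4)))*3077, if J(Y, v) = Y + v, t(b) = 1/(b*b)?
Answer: 2760069/64 ≈ 43126.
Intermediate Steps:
t(b) = b⁻² (t(b) = 1/(b²) = b⁻²)
J(14, t(4*(-2 + 4)))*3077 = (14 + (4*(-2 + 4))⁻²)*3077 = (14 + (4*2)⁻²)*3077 = (14 + 8⁻²)*3077 = (14 + 1/64)*3077 = (897/64)*3077 = 2760069/64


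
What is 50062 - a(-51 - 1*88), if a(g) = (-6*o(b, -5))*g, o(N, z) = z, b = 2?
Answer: 54232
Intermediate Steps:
a(g) = 30*g (a(g) = (-6*(-5))*g = 30*g)
50062 - a(-51 - 1*88) = 50062 - 30*(-51 - 1*88) = 50062 - 30*(-51 - 88) = 50062 - 30*(-139) = 50062 - 1*(-4170) = 50062 + 4170 = 54232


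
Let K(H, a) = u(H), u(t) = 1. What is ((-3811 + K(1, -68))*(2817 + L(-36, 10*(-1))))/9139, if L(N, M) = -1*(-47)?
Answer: -10911840/9139 ≈ -1194.0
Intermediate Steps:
K(H, a) = 1
L(N, M) = 47
((-3811 + K(1, -68))*(2817 + L(-36, 10*(-1))))/9139 = ((-3811 + 1)*(2817 + 47))/9139 = -3810*2864*(1/9139) = -10911840*1/9139 = -10911840/9139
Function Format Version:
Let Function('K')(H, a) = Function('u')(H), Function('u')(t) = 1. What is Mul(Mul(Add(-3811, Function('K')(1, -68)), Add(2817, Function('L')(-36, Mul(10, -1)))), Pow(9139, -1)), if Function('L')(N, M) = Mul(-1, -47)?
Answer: Rational(-10911840, 9139) ≈ -1194.0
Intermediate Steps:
Function('K')(H, a) = 1
Function('L')(N, M) = 47
Mul(Mul(Add(-3811, Function('K')(1, -68)), Add(2817, Function('L')(-36, Mul(10, -1)))), Pow(9139, -1)) = Mul(Mul(Add(-3811, 1), Add(2817, 47)), Pow(9139, -1)) = Mul(Mul(-3810, 2864), Rational(1, 9139)) = Mul(-10911840, Rational(1, 9139)) = Rational(-10911840, 9139)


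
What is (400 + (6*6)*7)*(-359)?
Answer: -234068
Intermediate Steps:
(400 + (6*6)*7)*(-359) = (400 + 36*7)*(-359) = (400 + 252)*(-359) = 652*(-359) = -234068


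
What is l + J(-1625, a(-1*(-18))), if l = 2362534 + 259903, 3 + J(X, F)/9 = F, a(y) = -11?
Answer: 2622311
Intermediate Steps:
J(X, F) = -27 + 9*F
l = 2622437
l + J(-1625, a(-1*(-18))) = 2622437 + (-27 + 9*(-11)) = 2622437 + (-27 - 99) = 2622437 - 126 = 2622311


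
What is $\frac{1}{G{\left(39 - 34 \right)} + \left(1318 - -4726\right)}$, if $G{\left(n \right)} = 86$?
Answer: $\frac{1}{6130} \approx 0.00016313$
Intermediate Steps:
$\frac{1}{G{\left(39 - 34 \right)} + \left(1318 - -4726\right)} = \frac{1}{86 + \left(1318 - -4726\right)} = \frac{1}{86 + \left(1318 + 4726\right)} = \frac{1}{86 + 6044} = \frac{1}{6130}$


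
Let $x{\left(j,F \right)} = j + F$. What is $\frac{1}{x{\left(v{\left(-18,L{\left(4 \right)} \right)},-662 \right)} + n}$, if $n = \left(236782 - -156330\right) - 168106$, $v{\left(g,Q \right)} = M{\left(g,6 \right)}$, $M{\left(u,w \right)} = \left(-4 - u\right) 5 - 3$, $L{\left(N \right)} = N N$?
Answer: $\frac{1}{224411} \approx 4.4561 \cdot 10^{-6}$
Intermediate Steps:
$L{\left(N \right)} = N^{2}$
$M{\left(u,w \right)} = -23 - 5 u$ ($M{\left(u,w \right)} = \left(-20 - 5 u\right) - 3 = -23 - 5 u$)
$v{\left(g,Q \right)} = -23 - 5 g$
$x{\left(j,F \right)} = F + j$
$n = 225006$ ($n = \left(236782 + 156330\right) - 168106 = 393112 - 168106 = 225006$)
$\frac{1}{x{\left(v{\left(-18,L{\left(4 \right)} \right)},-662 \right)} + n} = \frac{1}{\left(-662 - -67\right) + 225006} = \frac{1}{\left(-662 + \left(-23 + 90\right)\right) + 225006} = \frac{1}{\left(-662 + 67\right) + 225006} = \frac{1}{-595 + 225006} = \frac{1}{224411}$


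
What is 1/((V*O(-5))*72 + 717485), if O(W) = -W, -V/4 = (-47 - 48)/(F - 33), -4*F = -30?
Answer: 17/12106045 ≈ 1.4043e-6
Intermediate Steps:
F = 15/2 (F = -¼*(-30) = 15/2 ≈ 7.5000)
V = -760/51 (V = -4*(-47 - 48)/(15/2 - 33) = -(-380)/(-51/2) = -(-380)*(-2)/51 = -4*190/51 = -760/51 ≈ -14.902)
1/((V*O(-5))*72 + 717485) = 1/(-(-760)*(-5)/51*72 + 717485) = 1/(-760/51*5*72 + 717485) = 1/(-3800/51*72 + 717485) = 1/(-91200/17 + 717485) = 1/(12106045/17) = 17/12106045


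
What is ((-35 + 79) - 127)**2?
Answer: 6889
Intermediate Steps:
((-35 + 79) - 127)**2 = (44 - 127)**2 = (-83)**2 = 6889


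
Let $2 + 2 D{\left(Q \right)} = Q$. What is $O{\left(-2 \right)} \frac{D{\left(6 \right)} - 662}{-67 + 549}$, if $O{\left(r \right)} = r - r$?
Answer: $0$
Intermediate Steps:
$D{\left(Q \right)} = -1 + \frac{Q}{2}$
$O{\left(r \right)} = 0$
$O{\left(-2 \right)} \frac{D{\left(6 \right)} - 662}{-67 + 549} = 0 \frac{\left(-1 + \frac{1}{2} \cdot 6\right) - 662}{-67 + 549} = 0 \frac{\left(-1 + 3\right) - 662}{482} = 0 \left(2 - 662\right) \frac{1}{482} = 0 \left(\left(-660\right) \frac{1}{482}\right) = 0 \left(- \frac{330}{241}\right) = 0$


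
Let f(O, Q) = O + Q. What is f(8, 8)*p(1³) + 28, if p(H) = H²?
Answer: 44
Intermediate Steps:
f(8, 8)*p(1³) + 28 = (8 + 8)*(1³)² + 28 = 16*1² + 28 = 16*1 + 28 = 16 + 28 = 44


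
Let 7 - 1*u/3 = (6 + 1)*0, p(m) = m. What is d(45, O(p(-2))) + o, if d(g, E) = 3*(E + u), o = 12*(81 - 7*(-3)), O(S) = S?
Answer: 1281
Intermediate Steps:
u = 21 (u = 21 - 3*(6 + 1)*0 = 21 - 21*0 = 21 - 3*0 = 21 + 0 = 21)
o = 1224 (o = 12*(81 + 21) = 12*102 = 1224)
d(g, E) = 63 + 3*E (d(g, E) = 3*(E + 21) = 3*(21 + E) = 63 + 3*E)
d(45, O(p(-2))) + o = (63 + 3*(-2)) + 1224 = (63 - 6) + 1224 = 57 + 1224 = 1281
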